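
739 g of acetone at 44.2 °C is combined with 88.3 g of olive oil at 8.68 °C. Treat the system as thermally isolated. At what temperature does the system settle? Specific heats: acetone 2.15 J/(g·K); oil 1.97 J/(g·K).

T_f = Σ m_i c_i T_i / Σ m_i c_i:
T_f = (1588.8·44.2 + 173.95·8.68) / (1588.8 + 173.95)
    = 71737 / 1762.8 ≈ 40.69 °C

T_f ≈ 40.7 °C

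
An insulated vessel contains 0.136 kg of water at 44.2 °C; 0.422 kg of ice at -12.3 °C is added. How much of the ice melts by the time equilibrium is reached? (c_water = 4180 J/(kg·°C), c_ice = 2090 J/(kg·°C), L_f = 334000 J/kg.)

m_melted ≈ 0.0427 kg

Cooling the water to 0 °C releases 0.136·4180·44.2 = 25127 J.
Warming the ice to 0 °C takes 0.422·2090·12.3 = 10848 J, leaving 14278 J for melting.
Melting all 0.422 kg of ice would need 0.422·334000 = 140948 J.
Since 14278 < 140948 J, not all the ice melts; equilibrium is at 0 °C.
m_melted·334000 = 14278  ⇒  m_melted ≈ 0.04275 kg.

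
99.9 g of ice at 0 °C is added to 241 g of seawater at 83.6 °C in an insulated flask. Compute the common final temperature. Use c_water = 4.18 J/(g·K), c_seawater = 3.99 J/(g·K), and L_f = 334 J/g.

T_f ≈ 34.1 °C

Setting the total heat transfer to zero:
melt ice: 99.9·334 = 33367; warm the meltwater: 417.58 T; seawater: 961.59(T − 83.6)
1379.2 T = 80389 − 33367 = 47022
T ≈ 34.09 °C. Since T > 0 °C, the all-ice-melts assumption holds.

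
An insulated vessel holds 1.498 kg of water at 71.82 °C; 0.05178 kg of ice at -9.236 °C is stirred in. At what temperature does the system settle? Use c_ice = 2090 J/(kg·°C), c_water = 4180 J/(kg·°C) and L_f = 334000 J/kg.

T_f ≈ 66.6 °C

Taking heat into each body as positive, Σ m c ΔT = 0:
warm ice to 0 °C: 0.05178·2090·(0 − (-9.236)) = 999.52; melt ice: 0.05178·334000 = 17295; meltwater 0→T: 0.05178·4180·T = 216.44 T; water: 6261.6(T − 71.82)
6478.1 T = 449711 − 18294 = 431417
T ≈ 66.60 °C — above 0 °C, consistent with complete melting.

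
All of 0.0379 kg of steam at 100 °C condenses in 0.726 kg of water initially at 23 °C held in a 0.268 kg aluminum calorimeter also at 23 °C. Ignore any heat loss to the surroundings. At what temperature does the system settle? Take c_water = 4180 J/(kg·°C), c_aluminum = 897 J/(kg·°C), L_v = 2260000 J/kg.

Energy balance with sensible and latent terms:
latent heat released on condensation: 0.0379·2260000 = 85654; condensed water 100 °C→T: 158.42(T − 100); original water: 3034.7(T − 23); aluminum cup: 0.268·897·(T − 23) = 240.4(T − 23)
3433.5 T = 85654 + 15842 + 75327 = 176823
T ≈ 51.50 °C — below 100 °C, confirming all the steam condensed.

T_f ≈ 51.5 °C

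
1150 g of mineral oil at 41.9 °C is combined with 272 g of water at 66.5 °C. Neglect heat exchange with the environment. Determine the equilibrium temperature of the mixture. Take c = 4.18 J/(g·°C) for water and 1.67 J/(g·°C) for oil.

Energy conservation, ΣQ = 0:
272×4.18×(T − 66.5) + 1150×1.67×(T − 41.9) = 0
3057.5 T = 156077
T = 156077/3057.5 ≈ 51.05 °C

T_f ≈ 51.0 °C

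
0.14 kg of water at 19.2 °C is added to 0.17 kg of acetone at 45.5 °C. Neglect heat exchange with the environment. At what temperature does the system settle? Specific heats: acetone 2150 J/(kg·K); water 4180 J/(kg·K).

With ΣQ=0 the equilibrium temperature is the m·c-weighted mean:
T_f = (365.5·45.5 + 585.2·19.2) / (365.5 + 585.2)
    = 27866 / 950.7 ≈ 29.31 °C

T_f ≈ 29.3 °C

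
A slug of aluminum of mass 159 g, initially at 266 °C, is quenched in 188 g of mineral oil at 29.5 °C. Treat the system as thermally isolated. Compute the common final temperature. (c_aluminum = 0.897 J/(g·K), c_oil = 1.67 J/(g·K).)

T_f ≈ 103.4 °C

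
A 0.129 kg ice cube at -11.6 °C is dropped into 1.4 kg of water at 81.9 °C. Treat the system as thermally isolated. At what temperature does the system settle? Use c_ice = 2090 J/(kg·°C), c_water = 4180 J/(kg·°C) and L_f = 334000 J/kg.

Net heat exchanged in the isolated system is zero:
warm ice to 0 °C: 0.129·2090·(0 − (-11.6)) = 3127.5; fusion: m_ice L_f = 0.129·334000 = 43086; meltwater 0→T: 0.129·4180·T = 539.22 T; water cools: 1.4·4180·(T − 81.9) = 5852(T − 81.9)
6391.2 T = 479279 − 46213 = 433065
T ≈ 67.76 °C — above 0 °C, consistent with complete melting.

T_f ≈ 67.8 °C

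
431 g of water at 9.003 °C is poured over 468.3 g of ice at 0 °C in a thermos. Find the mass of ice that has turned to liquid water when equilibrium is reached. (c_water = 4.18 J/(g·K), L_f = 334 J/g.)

Heat available from the water dropping to 0 °C: 431×4.18×9.003 = 16220 J.
Melting all 468.3 g of ice would need 468.3×334 = 156412 J.
Since 16220 < 156412 J, not all the ice melts; equilibrium is at 0 °C.
Mass melted = 16220/334 ≈ 48.56 g.

m_melted ≈ 48.6 g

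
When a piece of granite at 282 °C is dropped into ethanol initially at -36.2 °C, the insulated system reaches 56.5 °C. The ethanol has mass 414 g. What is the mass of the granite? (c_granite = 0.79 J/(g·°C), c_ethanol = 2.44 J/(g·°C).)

Heat lost by the granite = heat gained by the ethanol:
m×0.79×(282 − 56.5) = 414×2.44×(56.5 − (-36.2))
178.15 m = 93642  ⇒  m ≈ 525.6 g

m ≈ 526 g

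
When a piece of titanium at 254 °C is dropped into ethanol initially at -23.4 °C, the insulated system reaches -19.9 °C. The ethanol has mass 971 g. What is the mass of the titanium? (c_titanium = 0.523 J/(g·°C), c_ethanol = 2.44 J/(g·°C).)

m ≈ 57.9 g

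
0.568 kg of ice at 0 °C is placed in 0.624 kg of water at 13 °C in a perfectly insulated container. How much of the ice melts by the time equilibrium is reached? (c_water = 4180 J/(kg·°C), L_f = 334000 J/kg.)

m_melted ≈ 0.102 kg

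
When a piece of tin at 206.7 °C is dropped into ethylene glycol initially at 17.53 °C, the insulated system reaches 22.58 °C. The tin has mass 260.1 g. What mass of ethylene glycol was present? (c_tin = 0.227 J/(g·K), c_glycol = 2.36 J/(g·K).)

m ≈ 912 g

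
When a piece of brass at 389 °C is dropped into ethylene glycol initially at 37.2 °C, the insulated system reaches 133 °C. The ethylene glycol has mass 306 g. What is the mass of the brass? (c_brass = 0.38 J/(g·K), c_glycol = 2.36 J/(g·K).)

m ≈ 711 g

Energy conservation, ΣQ = 0:
m·0.38·(133 − 389) + 306·2.36·(133 − 37.2) = 0
-97.28 m = -69183
m = -69183/-97.28 ≈ 711.2 g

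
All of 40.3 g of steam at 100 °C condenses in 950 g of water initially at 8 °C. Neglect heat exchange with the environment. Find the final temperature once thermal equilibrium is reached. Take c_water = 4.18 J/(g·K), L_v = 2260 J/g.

T_f ≈ 33.7 °C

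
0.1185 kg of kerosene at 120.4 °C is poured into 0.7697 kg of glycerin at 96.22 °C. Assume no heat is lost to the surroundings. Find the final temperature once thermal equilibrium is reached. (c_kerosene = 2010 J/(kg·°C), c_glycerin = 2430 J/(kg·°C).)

T_f = Σ m_i c_i T_i / Σ m_i c_i:
T_f = (238.19·120.4 + 1870.4·96.22) / (238.19 + 1870.4)
    = 208645 / 2108.6 ≈ 98.95 °C

T_f ≈ 99.0 °C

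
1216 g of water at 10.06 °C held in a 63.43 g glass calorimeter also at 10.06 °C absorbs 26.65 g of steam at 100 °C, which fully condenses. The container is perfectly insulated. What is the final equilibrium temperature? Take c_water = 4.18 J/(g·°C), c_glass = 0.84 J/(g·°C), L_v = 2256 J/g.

Heat gained plus heat lost sum to zero:
latent heat released on condensation: 26.65×2256 = 60122
  condensate cools 100→T: 26.65×4.18×(T − 100) = 111.4(T − 100)
  original water: 5082.9(T − 10.06)
  glass cup: 63.43×0.84×(T − 10.06) = 53.28(T − 10.06)
5247.6 T = 60122 + 11140 + 51670 = 122932
T ≈ 23.43 °C, under the boiling point, so the assumption holds.

T_f ≈ 23.4 °C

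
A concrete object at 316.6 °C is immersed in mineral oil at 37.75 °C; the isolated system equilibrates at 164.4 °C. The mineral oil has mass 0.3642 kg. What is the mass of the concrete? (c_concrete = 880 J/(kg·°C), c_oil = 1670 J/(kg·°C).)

Energy conservation, ΣQ = 0:
m·880·(164.4 − 316.6) + 0.3642·1670·(164.4 − 37.75) = 0
-133936 m = -77030
m = -77030/-133936 ≈ 0.5751 kg

m ≈ 0.575 kg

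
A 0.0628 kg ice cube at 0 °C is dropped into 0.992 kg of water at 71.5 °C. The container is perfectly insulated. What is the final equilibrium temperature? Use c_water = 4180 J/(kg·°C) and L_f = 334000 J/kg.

T_f ≈ 62.5 °C

Net heat exchanged in the isolated system is zero:
fusion: m_ice L_f = 0.0628×334000 = 20975
  warm the meltwater: 262.5 T
  water: 4146.6(T − 71.5)
4409.1 T = 296479 − 20975 = 275504
T ≈ 62.49 °C (positive, so assuming full melt was valid).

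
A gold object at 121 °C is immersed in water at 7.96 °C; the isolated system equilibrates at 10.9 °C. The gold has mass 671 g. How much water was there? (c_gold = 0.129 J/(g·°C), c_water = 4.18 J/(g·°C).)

m ≈ 775 g

Net heat exchanged in the isolated system is zero:
671·0.129·(10.9 − 121) + m·4.18·(10.9 − 7.96) = 0
12.29 m = 9530.1
m = 9530.1/12.29 ≈ 775.5 g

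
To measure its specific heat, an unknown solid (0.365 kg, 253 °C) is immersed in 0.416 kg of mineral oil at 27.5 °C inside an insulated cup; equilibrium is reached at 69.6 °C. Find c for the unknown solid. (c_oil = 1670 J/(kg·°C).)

c ≈ 437 J/(kg·°C)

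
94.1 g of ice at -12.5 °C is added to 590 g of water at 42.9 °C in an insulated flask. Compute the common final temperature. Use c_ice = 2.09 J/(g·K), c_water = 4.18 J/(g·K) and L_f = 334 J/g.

T_f ≈ 25.1 °C

Taking heat into each body as positive, Σ m c ΔT = 0:
warm ice to 0 °C: 94.1×2.09×(0 − (-12.5)) = 2458.4; latent heat to melt: 94.1×334 = 31429; meltwater 0→T: 94.1×4.18×T = 393.34 T; water cools: 590×4.18×(T − 42.9) = 2466.2(T − 42.9)
2859.5 T = 105800 − 33888 = 71912
T ≈ 25.15 °C. Since T > 0 °C, the all-ice-melts assumption holds.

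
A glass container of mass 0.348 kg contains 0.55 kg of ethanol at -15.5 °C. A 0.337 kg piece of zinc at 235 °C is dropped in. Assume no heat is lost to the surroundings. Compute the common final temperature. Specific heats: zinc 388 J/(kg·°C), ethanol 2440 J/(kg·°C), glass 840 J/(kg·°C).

Setting the total heat transfer to zero:
0.337×388×(T − 235) + 0.55×2440×(T − (-15.5)) + 0.348×840×(T − (-15.5)) = 0
130.76(T − 235) + 1342(T − (-15.5)) + 292.32(T − (-15.5)) = 0
1765.1 T = 5395.7
T ≈ 3.06 °C

T_f ≈ 3.1 °C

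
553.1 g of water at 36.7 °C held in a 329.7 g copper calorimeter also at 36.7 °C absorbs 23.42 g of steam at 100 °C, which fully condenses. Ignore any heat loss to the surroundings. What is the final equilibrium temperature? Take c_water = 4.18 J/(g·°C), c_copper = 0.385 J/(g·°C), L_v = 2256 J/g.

Taking heat into each body as positive, Σ m c ΔT = 0:
steam→water at 100 °C releases m L_v = 23.42·2256 = 52836; condensate cools 100→T: 23.42·4.18·(T − 100) = 97.9(T − 100); original water: 2312(T − 36.7); cup: 126.93(T − 36.7)
2536.8 T = 52836 + 9789.6 + 89507 = 152132
T ≈ 59.97 °C — below 100 °C, confirming all the steam condensed.

T_f ≈ 60.0 °C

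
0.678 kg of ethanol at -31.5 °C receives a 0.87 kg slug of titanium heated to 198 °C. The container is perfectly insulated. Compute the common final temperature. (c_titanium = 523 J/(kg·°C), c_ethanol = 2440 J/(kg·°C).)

Set heat shed by the hot body equal to heat absorbed by the cold body:
0.87*523*(198 − T) = 0.678*2440*(T − (-31.5))
455.01(198 − T) = 1654.3(T − (-31.5))
2109.3 T = 37981  ⇒  T ≈ 18.01 °C

T_f ≈ 18.0 °C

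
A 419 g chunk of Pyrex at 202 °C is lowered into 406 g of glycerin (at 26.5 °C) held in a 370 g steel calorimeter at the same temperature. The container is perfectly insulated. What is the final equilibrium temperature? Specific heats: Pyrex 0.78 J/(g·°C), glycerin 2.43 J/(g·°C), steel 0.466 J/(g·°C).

T_f ≈ 65.1 °C

With ΣQ=0 the equilibrium temperature is the m·c-weighted mean:
T_f = (326.82·202 + 986.58·26.5 + 172.42·26.5) / (326.82 + 986.58 + 172.42)
    = 96731 / 1485.8 ≈ 65.10 °C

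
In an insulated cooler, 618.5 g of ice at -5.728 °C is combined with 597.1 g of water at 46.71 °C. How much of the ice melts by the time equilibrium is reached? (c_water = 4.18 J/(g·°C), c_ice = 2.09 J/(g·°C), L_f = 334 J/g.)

m_melted ≈ 327 g

Cooling the water to 0 °C releases 597.1·4.18·46.71 = 116582 J.
Of that, 618.5·2.09·5.728 = 7404.4 J goes to bring the ice to 0 °C, leaving 109178 J.
Melting all 618.5 g of ice would need 618.5·334 = 206579 J.
That's not enough to melt it all — equilibrium is at 0 °C with ice remaining.
m_melt = 109178 / L_f = 326.9 g.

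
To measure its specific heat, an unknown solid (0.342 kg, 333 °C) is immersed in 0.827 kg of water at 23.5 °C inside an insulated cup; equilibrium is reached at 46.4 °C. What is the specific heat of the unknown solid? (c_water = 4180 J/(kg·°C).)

Setting the total heat transfer to zero:
0.342×c×(46.4 − 333) + 0.827×4180×(46.4 − 23.5) = 0
-98.02 c = -79162
c = -79162/-98.02 ≈ 807.6 J/(kg·°C)

c ≈ 808 J/(kg·°C)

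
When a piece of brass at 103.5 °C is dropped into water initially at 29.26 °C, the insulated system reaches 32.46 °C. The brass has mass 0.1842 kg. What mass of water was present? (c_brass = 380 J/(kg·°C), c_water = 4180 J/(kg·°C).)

m ≈ 0.372 kg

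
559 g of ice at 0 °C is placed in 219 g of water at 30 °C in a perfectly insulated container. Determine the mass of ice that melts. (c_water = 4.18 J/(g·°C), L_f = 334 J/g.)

m_melted ≈ 82.2 g

Heat available from the water dropping to 0 °C: 219×4.18×30 = 27463 J.
Fully melting the ice requires m_ice L_f = 559×334 = 186706 J.
Since 27463 < 186706 J, not all the ice melts; equilibrium is at 0 °C.
m_melted×334 = 27463  ⇒  m_melted ≈ 82.22 g.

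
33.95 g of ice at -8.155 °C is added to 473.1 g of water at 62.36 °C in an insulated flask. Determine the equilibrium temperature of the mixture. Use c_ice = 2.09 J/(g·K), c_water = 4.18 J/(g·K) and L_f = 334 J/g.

Energy conservation, ΣQ = 0:
ice -8.155→0 °C: 33.95·2.09·8.155 = 578.64; latent heat to melt: 33.95·334 = 11339; warm the meltwater: 141.91 T; water: 1977.6(T − 62.36)
2119.5 T = 123321 − 11918 = 111403
T ≈ 52.56 °C. Since T > 0 °C, the all-ice-melts assumption holds.

T_f ≈ 52.6 °C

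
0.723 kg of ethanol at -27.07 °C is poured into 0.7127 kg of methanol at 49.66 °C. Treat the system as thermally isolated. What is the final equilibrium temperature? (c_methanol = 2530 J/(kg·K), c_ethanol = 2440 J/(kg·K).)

T_f ≈ 11.7 °C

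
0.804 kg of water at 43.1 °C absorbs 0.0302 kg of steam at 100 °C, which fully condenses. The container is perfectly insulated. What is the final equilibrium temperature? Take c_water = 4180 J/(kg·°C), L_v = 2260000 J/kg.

Conservation of energy gives ΣQ = 0:
condense steam: −0.0302×2260000 = −68252
  condensate cools 100→T: 0.0302×4180×(T − 100) = 126.24(T − 100)
  water warms: 0.804×4180×(T − 43.1) = 3360.7(T − 43.1)
3487 T = 68252 + 12624 + 144847 = 225723
T ≈ 64.73 °C (< 100 °C, so full condensation is consistent).

T_f ≈ 64.7 °C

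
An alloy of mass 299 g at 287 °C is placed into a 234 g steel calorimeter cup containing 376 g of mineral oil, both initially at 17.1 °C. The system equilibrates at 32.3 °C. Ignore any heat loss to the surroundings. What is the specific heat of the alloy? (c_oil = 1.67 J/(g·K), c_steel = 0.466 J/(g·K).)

Let T be the final temperature. ΣQ_i = 0:
299·c·(32.3 − 287) + 376·1.67·(32.3 − 17.1) + 234·0.466·(32.3 − 17.1) = 0
-76155 c = -11202
c = -11202/-76155 ≈ 0.1471 J/(g·K)

c ≈ 0.147 J/(g·K)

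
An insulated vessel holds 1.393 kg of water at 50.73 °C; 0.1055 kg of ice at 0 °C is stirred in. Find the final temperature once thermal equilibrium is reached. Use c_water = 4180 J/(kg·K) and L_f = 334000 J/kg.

T_f ≈ 41.5 °C

Energy conservation, ΣQ = 0:
fusion: m_ice L_f = 0.1055·334000 = 35237
  meltwater 0→T: 0.1055·4180·T = 440.99 T
  water: 5822.7(T − 50.73)
6263.7 T = 295388 − 35237 = 260151
T ≈ 41.53 °C — above 0 °C, consistent with complete melting.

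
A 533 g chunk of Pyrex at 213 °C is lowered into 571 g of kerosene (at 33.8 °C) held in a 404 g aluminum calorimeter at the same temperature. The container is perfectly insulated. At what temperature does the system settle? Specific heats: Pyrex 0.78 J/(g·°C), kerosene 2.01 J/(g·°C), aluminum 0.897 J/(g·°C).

T_f ≈ 72.5 °C

T_f = Σ m_i c_i T_i / Σ m_i c_i:
T_f = (415.74*213 + 1147.7*33.8 + 362.39*33.8) / (415.74 + 1147.7 + 362.39)
    = 139594 / 1925.8 ≈ 72.48 °C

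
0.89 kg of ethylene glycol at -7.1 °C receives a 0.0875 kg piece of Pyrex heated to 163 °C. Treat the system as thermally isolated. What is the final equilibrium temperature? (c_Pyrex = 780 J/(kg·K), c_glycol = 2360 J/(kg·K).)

T_f ≈ -1.7 °C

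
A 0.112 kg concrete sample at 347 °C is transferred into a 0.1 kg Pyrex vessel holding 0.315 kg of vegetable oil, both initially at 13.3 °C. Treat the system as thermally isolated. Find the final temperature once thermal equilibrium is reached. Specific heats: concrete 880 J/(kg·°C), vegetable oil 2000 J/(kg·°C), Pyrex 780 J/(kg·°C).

Energy conservation, ΣQ = 0:
0.112*880*(T − 347) + 0.315*2000*(T − 13.3) + 0.1*780*(T − 13.3) = 0
98.56(T − 347) + 630(T − 13.3) + 78(T − 13.3) = 0
806.56 T = 43617
T = 43617 / 806.56 = 54.1 °C

T_f ≈ 54.1 °C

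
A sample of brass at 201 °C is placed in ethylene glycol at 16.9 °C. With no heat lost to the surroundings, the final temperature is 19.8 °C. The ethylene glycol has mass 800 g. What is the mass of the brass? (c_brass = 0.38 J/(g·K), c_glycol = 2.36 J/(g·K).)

m ≈ 79.5 g

|Q_brass| = |Q_glycol|:
m·0.38·(201 − 19.8) = 800·2.36·(19.8 − 16.9)
68.86 m = 5475.2  ⇒  m ≈ 79.52 g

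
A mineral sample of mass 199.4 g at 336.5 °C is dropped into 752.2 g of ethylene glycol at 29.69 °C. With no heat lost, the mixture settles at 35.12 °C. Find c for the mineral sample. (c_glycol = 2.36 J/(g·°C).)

c ≈ 0.16 J/(g·°C)

m_s c (T_s − T_f) = m_glycol c_glycol (T_f − T_0):
199.4×c×(336.5 − 35.12) = 752.2×2.36×(35.12 − 29.69)
60095 c = 9639.3  ⇒  c ≈ 0.1604 J/(g·°C)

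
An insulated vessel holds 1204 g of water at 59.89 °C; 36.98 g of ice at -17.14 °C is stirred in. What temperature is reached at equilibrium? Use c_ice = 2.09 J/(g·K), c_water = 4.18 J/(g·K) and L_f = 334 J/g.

T_f ≈ 55.5 °C

Taking heat into each body as positive, Σ m c ΔT = 0:
warm ice to 0 °C: 36.98·2.09·(0 − (-17.14)) = 1324.7
  latent heat to melt: 36.98·334 = 12351
  warm the meltwater: 154.58 T
  water cools: 1204·4.18·(T − 59.89) = 5032.7(T − 59.89)
5187.3 T = 301410 − 13676 = 287734
T ≈ 55.47 °C. Since T > 0 °C, the all-ice-melts assumption holds.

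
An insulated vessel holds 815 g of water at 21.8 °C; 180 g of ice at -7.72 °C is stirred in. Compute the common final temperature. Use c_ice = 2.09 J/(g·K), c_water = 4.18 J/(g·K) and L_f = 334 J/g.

T_f ≈ 2.7 °C

Setting the total heat transfer to zero:
ice -7.72→0 °C: 180×2.09×7.72 = 2904.3; melt ice: 180×334 = 60120; warm the meltwater: 752.4 T; water cools: 815×4.18×(T − 21.8) = 3406.7(T − 21.8)
4159.1 T = 74266 − 63024 = 11242
T ≈ 2.70 °C — above 0 °C, consistent with complete melting.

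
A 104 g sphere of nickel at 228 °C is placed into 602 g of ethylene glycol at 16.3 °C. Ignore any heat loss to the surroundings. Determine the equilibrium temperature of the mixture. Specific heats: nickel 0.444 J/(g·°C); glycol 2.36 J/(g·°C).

T_f ≈ 23.0 °C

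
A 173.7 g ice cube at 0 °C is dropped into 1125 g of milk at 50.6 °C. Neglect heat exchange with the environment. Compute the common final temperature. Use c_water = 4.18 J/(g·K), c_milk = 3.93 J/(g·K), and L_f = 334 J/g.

Sum of m c ΔT and latent-heat terms is zero:
latent heat to melt: 173.7×334 = 58016
  warm the meltwater: 726.07 T
  milk cools: 1125×3.93×(T − 50.6) = 4421.2(T − 50.6)
5147.3 T = 223715 − 58016 = 165699
T ≈ 32.19 °C. Since T > 0 °C, the all-ice-melts assumption holds.

T_f ≈ 32.2 °C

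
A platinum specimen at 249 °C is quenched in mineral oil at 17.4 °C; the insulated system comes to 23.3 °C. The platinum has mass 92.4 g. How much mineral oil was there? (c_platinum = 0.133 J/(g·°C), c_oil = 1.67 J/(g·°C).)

Heat lost by the platinum = heat gained by the oil:
92.4×0.133×(249 − 23.3) = m×1.67×(23.3 − 17.4)
9.853 m = 2773.7  ⇒  m ≈ 281.5 g

m ≈ 282 g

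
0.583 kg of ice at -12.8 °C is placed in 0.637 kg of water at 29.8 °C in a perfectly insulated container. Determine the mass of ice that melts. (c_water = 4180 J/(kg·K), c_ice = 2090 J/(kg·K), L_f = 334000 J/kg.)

Cooling the water to 0 °C releases 0.637·4180·29.8 = 79347 J.
Warming the ice to 0 °C takes 0.583·2090·12.8 = 15596 J, leaving 63751 J for melting.
Fully melting the ice requires m_ice L_f = 0.583·334000 = 194722 J.
63751 J < 194722 J, so only part of the ice melts and the system sits at 0 °C.
Mass melted = 63751/334000 ≈ 0.1909 kg.

m_melted ≈ 0.191 kg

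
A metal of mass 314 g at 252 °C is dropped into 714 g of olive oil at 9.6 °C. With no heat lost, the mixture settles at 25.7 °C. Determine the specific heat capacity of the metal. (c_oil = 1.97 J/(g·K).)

m_s c (T_s − T_f) = m_oil c_oil (T_f − T_0):
314×c×(252 − 25.7) = 714×1.97×(25.7 − 9.6)
71058 c = 22646  ⇒  c ≈ 0.3187 J/(g·K)

c ≈ 0.319 J/(g·K)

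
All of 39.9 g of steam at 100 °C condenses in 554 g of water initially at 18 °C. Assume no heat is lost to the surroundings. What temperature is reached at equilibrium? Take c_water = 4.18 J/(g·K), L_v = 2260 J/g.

T_f ≈ 59.8 °C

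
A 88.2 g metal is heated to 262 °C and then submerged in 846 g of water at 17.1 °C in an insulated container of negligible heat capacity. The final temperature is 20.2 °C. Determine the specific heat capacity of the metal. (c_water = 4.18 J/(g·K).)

c ≈ 0.514 J/(g·K)

Let T be the final temperature. ΣQ_i = 0:
88.2×c×(20.2 − 262) + 846×4.18×(20.2 − 17.1) = 0
-21327 c = -10962
c = -10962/-21327 ≈ 0.514 J/(g·K)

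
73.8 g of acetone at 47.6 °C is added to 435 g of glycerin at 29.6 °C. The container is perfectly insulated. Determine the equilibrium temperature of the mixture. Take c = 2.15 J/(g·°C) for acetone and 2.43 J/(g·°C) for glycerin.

Energy conservation, ΣQ = 0:
73.8×2.15×(T − 47.6) + 435×2.43×(T − 29.6) = 0
158.67(T − 47.6) + 1057.1(T − 29.6) = 0
1215.7 T = 38841
T = 38841 / 1215.7 = 31.9 °C

T_f ≈ 31.9 °C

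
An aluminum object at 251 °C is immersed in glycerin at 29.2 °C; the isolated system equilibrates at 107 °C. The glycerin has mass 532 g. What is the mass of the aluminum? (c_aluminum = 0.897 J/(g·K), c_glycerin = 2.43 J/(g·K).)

m ≈ 779 g

Heat lost by the aluminum = heat gained by the glycerin:
m×0.897×(251 − 107) = 532×2.43×(107 − 29.2)
129.17 m = 100577  ⇒  m ≈ 778.7 g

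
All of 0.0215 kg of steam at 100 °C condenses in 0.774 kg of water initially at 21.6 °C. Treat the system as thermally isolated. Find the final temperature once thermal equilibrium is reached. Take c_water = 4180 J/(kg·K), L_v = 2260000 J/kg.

T_f ≈ 38.3 °C

Energy conservation, ΣQ = 0:
condense steam: −0.0215·2260000 = −48590
  condensed water 100 °C→T: 89.87(T − 100)
  water warms: 0.774·4180·(T − 21.6) = 3235.3(T − 21.6)
3325.2 T = 48590 + 8987 + 69883 = 127460
T ≈ 38.33 °C, under the boiling point, so the assumption holds.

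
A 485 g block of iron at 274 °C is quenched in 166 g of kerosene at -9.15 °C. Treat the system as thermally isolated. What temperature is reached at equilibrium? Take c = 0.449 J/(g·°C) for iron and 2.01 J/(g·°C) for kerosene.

Set heat shed by the hot body equal to heat absorbed by the cold body:
485×0.449×(274 − T) = 166×2.01×(T − (-9.15))
217.77(274 − T) = 333.66(T − (-9.15))
551.42 T = 56615  ⇒  T ≈ 102.67 °C

T_f ≈ 102.7 °C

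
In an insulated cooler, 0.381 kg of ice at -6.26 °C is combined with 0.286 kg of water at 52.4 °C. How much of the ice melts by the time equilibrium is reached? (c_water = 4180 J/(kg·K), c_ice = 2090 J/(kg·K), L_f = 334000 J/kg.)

m_melted ≈ 0.173 kg

Water can give up m c ΔT = 0.286×4180×52.4 = 62643 J before reaching 0 °C.
Of that, 0.381×2090×6.26 = 4984.8 J goes to bring the ice to 0 °C, leaving 57658 J.
Fully melting the ice requires m_ice L_f = 0.381×334000 = 127254 J.
That's not enough to melt it all — equilibrium is at 0 °C with ice remaining.
Mass melted = 57658/334000 ≈ 0.1726 kg.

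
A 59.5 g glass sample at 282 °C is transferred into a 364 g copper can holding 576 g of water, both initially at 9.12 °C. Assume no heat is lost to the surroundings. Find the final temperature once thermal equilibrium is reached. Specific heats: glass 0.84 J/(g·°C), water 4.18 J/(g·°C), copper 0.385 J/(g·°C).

T_f ≈ 14.4 °C

Let T be the final temperature. ΣQ_i = 0:
59.5*0.84*(T − 282) + 576*4.18*(T − 9.12) + 364*0.385*(T − 9.12) = 0
49.98(T − 282) + 2407.7(T − 9.12) + 140.14(T − 9.12) = 0
2597.8 T = 37330
T ≈ 14.37 °C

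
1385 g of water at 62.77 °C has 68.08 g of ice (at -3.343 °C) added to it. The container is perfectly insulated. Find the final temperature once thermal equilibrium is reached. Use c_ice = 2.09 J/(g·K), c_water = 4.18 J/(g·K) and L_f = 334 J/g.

T_f ≈ 56.0 °C

Energy balance with sensible and latent terms:
warm ice to 0 °C: 68.08·2.09·(0 − (-3.343)) = 475.67; melt ice: 68.08·334 = 22739; meltwater 0→T: 68.08·4.18·T = 284.57 T; water: 5789.3(T − 62.77)
6073.9 T = 363394 − 23214 = 340180
T ≈ 56.01 °C. Since T > 0 °C, the all-ice-melts assumption holds.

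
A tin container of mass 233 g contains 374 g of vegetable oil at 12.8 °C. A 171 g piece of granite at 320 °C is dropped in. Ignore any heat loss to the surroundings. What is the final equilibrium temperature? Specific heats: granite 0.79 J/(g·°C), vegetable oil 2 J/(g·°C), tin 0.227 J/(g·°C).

T_f ≈ 57.1 °C

Net heat exchanged in the isolated system is zero:
171·0.79·(T − 320) + 374·2·(T − 12.8) + 233·0.227·(T − 12.8) = 0
135.09(T − 320) + 748(T − 12.8) + 52.89(T − 12.8) = 0
(135.09 + 748 + 52.89) T = 135.09·320 + 748·12.8 + 52.89·12.8
T = 53480 / 935.98 = 57.1 °C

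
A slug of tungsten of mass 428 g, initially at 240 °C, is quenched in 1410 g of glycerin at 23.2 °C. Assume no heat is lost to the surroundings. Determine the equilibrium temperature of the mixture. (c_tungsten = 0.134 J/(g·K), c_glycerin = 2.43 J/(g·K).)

T_f ≈ 26.8 °C

Heat gained plus heat lost sum to zero:
428*0.134*(T − 240) + 1410*2.43*(T − 23.2) = 0
57.35(T − 240) + 3426.3(T − 23.2) = 0
3483.7 T = 93255
T ≈ 26.77 °C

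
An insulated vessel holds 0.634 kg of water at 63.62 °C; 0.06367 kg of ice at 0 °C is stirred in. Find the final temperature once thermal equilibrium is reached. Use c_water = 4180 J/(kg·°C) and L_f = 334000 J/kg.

Sum of m c ΔT and latent-heat terms is zero:
latent heat to melt: 0.06367·334000 = 21266
  warm the meltwater: 266.14 T
  water cools: 0.634·4180·(T − 63.62) = 2650.1(T − 63.62)
2916.3 T = 168601 − 21266 = 147335
T ≈ 50.52 °C (positive, so assuming full melt was valid).

T_f ≈ 50.5 °C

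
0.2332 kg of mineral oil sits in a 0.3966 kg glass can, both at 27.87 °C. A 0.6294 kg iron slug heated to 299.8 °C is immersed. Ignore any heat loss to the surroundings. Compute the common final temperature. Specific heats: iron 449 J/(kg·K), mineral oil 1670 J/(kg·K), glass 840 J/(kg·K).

T_f ≈ 104.3 °C

Energy conservation, ΣQ = 0:
0.6294*449*(T − 299.8) + 0.2332*1670*(T − 27.87) + 0.3966*840*(T − 27.87) = 0
282.6(T − 299.8) + 389.44(T − 27.87) + 333.14(T − 27.87) = 0
(282.6 + 389.44 + 333.14) T = 282.6*299.8 + 389.44*27.87 + 333.14*27.87
T = 104862/1005.2 ≈ 104.32 °C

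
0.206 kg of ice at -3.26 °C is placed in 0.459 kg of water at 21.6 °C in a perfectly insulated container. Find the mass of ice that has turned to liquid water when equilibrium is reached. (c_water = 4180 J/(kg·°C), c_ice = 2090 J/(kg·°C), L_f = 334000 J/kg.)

m_melted ≈ 0.12 kg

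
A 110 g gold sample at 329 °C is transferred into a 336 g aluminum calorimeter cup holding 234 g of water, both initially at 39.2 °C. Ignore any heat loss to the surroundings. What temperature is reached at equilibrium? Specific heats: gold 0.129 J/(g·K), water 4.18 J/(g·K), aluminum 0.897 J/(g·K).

T_f ≈ 42.4 °C

Let T be the final temperature. ΣQ_i = 0:
110×0.129×(T − 329) + 234×4.18×(T − 39.2) + 336×0.897×(T − 39.2) = 0
14.19(T − 329) + 978.12(T − 39.2) + 301.39(T − 39.2) = 0
(14.19 + 978.12 + 301.39) T = 14.19×329 + 978.12×39.2 + 301.39×39.2
T = 54825/1293.7 ≈ 42.38 °C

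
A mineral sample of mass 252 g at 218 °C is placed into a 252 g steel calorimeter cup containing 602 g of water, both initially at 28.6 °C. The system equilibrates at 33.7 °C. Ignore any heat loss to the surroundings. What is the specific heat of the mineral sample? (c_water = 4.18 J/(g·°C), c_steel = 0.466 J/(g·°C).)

Net heat exchanged in the isolated system is zero:
252·c·(33.7 − 218) + 602·4.18·(33.7 − 28.6) + 252·0.466·(33.7 − 28.6) = 0
-46444 c = -13432
c = -13432/-46444 ≈ 0.2892 J/(g·°C)

c ≈ 0.289 J/(g·°C)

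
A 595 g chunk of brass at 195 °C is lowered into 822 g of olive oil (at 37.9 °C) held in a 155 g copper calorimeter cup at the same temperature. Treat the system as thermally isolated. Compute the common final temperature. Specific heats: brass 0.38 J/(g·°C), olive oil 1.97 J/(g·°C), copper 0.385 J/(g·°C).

T_f ≈ 56.5 °C

Heat gained plus heat lost sum to zero:
595×0.38×(T − 195) + 822×1.97×(T − 37.9) + 155×0.385×(T − 37.9) = 0
226.1(T − 195) + 1619.3(T − 37.9) + 59.68(T − 37.9) = 0
1905.1 T = 107724
T ≈ 56.54 °C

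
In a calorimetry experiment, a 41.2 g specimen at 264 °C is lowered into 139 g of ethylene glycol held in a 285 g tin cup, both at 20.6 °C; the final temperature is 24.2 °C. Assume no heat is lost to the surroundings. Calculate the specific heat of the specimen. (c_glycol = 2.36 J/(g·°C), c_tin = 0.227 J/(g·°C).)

c ≈ 0.143 J/(g·°C)

Conservation of energy gives ΣQ = 0:
41.2·c·(24.2 − 264) + 139·2.36·(24.2 − 20.6) + 285·0.227·(24.2 − 20.6) = 0
-9879.8 c = -1413.8
c = -1413.8/-9879.8 ≈ 0.1431 J/(g·°C)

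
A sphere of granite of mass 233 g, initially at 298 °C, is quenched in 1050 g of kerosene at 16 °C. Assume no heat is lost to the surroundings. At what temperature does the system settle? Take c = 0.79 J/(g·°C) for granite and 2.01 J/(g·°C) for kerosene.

Heat gained plus heat lost sum to zero:
233·0.79·(T − 298) + 1050·2.01·(T − 16) = 0
(184.07 + 2110.5) T = 184.07·298 + 2110.5·16
T = 88621 / 2294.6 = 38.6 °C

T_f ≈ 38.6 °C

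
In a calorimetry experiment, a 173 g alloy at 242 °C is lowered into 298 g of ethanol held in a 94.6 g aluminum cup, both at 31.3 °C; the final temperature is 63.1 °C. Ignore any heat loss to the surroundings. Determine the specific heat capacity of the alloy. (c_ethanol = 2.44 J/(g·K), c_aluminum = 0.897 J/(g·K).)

Setting the total heat transfer to zero:
173×c×(63.1 − 242) + 298×2.44×(63.1 − 31.3) + 94.6×0.897×(63.1 − 31.3) = 0
-30950 c = -25821
c = -25821/-30950 ≈ 0.8343 J/(g·K)

c ≈ 0.834 J/(g·K)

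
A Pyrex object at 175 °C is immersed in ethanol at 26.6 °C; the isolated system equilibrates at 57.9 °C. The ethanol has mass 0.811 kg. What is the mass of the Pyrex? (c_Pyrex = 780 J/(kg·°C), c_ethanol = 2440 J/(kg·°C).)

Heat lost by the Pyrex = heat gained by the ethanol:
m·780·(175 − 57.9) = 0.811·2440·(57.9 − 26.6)
91338 m = 61938  ⇒  m ≈ 0.6781 kg

m ≈ 0.678 kg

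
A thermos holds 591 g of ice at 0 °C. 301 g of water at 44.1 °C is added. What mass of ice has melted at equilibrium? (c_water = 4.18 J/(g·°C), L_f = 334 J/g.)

Cooling the water to 0 °C releases 301×4.18×44.1 = 55486 J.
To melt every bit of ice: 591×334 = 197394 J.
Since 55486 < 197394 J, not all the ice melts; equilibrium is at 0 °C.
Mass melted = 55486/334 ≈ 166.1 g.

m_melted ≈ 166 g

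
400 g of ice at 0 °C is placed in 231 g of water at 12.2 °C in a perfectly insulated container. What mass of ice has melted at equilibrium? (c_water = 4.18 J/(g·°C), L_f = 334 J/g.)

m_melted ≈ 35.3 g

Heat available from the water dropping to 0 °C: 231·4.18·12.2 = 11780 J.
Melting all 400 g of ice would need 400·334 = 133600 J.
11780 J < 133600 J, so only part of the ice melts and the system sits at 0 °C.
Mass melted = 11780/334 ≈ 35.27 g.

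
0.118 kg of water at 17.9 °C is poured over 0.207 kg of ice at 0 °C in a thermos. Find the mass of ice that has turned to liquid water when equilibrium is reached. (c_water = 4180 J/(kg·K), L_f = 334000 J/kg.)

m_melted ≈ 0.0264 kg

Heat available from the water dropping to 0 °C: 0.118×4180×17.9 = 8829 J.
Fully melting the ice requires m_ice L_f = 0.207×334000 = 69138 J.
That's not enough to melt it all — equilibrium is at 0 °C with ice remaining.
m_melt = 8829 / L_f = 0.02643 kg.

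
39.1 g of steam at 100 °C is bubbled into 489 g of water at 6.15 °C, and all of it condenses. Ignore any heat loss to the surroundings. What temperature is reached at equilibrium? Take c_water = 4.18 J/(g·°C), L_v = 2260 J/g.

T_f ≈ 53.1 °C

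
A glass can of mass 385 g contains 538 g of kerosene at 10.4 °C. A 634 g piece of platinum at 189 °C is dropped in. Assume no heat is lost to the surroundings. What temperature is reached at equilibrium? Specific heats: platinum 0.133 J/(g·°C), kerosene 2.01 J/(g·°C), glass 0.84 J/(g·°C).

T_f ≈ 20.5 °C

T_f = Σ m_i c_i T_i / Σ m_i c_i:
T_f = (84.32*189 + 1081.4*10.4 + 323.4*10.4) / (84.32 + 1081.4 + 323.4)
    = 30547 / 1489.1 ≈ 20.51 °C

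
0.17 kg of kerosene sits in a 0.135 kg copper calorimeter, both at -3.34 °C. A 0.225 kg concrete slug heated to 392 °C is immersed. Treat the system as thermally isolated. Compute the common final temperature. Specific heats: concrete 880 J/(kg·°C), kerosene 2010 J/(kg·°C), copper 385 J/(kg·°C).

T_f ≈ 129.0 °C

Energy conservation, ΣQ = 0:
0.225*880*(T − 392) + 0.17*2010*(T − (-3.34)) + 0.135*385*(T − (-3.34)) = 0
591.68 T = 76301
T = 76301/591.68 ≈ 128.96 °C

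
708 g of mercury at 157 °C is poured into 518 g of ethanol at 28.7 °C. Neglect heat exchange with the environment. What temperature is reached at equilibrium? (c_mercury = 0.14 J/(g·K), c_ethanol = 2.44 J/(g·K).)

T_f ≈ 38.0 °C

Set heat shed by the hot body equal to heat absorbed by the cold body:
708×0.14×(157 − T) = 518×2.44×(T − 28.7)
99.12(157 − T) = 1263.9(T − 28.7)
1363 T = 51836  ⇒  T ≈ 38.03 °C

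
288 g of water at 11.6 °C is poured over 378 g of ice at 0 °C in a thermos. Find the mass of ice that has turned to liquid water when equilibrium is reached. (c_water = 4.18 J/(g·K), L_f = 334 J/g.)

m_melted ≈ 41.8 g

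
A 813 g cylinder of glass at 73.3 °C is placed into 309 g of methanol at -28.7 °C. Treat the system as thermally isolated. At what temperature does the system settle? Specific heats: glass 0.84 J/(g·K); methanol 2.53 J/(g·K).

T_f ≈ 18.9 °C

Heat gained plus heat lost sum to zero:
813·0.84·(T − 73.3) + 309·2.53·(T − (-28.7)) = 0
682.92(T − 73.3) + 781.77(T − (-28.7)) = 0
(682.92 + 781.77) T = 682.92·73.3 + 781.77·(-28.7)
T = 27621 / 1464.7 = 18.9 °C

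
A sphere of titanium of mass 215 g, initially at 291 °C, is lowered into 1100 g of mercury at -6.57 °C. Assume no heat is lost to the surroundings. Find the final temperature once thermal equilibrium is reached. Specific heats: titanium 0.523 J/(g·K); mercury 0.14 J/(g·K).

T_f ≈ 119.0 °C

Let T be the final temperature. ΣQ_i = 0:
215·0.523·(T − 291) + 1100·0.14·(T − (-6.57)) = 0
112.45(T − 291) + 154(T − (-6.57)) = 0
(112.45 + 154) T = 112.45·291 + 154·(-6.57)
T = 31710/266.45 ≈ 119.01 °C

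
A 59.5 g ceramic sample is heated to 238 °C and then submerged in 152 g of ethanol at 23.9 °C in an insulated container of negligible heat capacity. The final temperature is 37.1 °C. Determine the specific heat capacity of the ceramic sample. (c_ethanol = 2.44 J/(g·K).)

c ≈ 0.41 J/(g·K)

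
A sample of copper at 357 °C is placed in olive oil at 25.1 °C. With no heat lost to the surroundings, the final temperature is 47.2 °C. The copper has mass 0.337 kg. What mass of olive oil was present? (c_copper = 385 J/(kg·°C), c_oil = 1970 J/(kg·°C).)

Taking heat into each body as positive, Σ m c ΔT = 0:
0.337×385×(47.2 − 357) + m×1970×(47.2 − 25.1) = 0
43537 m = 40195
m = 40195/43537 ≈ 0.9232 kg

m ≈ 0.923 kg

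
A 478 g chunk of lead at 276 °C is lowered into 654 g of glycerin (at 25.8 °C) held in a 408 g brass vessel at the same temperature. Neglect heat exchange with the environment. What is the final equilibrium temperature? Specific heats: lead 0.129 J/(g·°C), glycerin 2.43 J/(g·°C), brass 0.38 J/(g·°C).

T_f ≈ 34.3 °C

Taking heat into each body as positive, Σ m c ΔT = 0:
478×0.129×(T − 276) + 654×2.43×(T − 25.8) + 408×0.38×(T − 25.8) = 0
(61.66 + 1589.2 + 155.04) T = 61.66×276 + 1589.2×25.8 + 155.04×25.8
T = 62021 / 1805.9 = 34.3 °C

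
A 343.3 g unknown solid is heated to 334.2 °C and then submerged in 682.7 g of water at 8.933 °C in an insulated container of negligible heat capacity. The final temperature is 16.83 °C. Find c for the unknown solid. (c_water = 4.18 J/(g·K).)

c ≈ 0.207 J/(g·K)

Heat gained plus heat lost sum to zero:
343.3·c·(16.83 − 334.2) + 682.7·4.18·(16.83 − 8.933) = 0
-108953 c = -22536
c = -22536/-108953 ≈ 0.2068 J/(g·K)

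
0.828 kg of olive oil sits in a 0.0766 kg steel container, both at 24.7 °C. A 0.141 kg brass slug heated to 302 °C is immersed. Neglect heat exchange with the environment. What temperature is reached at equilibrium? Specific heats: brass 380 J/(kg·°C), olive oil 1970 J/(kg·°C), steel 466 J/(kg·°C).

Net heat exchanged in the isolated system is zero:
0.141×380×(T − 302) + 0.828×1970×(T − 24.7) + 0.0766×466×(T − 24.7) = 0
53.58(T − 302) + 1631.2(T − 24.7) + 35.7(T − 24.7) = 0
1720.4 T = 57352
T = 57352/1720.4 ≈ 33.34 °C

T_f ≈ 33.3 °C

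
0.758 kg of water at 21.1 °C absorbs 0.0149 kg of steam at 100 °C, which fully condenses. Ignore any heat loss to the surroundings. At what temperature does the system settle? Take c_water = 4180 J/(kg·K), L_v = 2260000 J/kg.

T_f ≈ 33.0 °C

Conservation of energy gives ΣQ = 0:
steam→water at 100 °C releases m L_v = 0.0149×2260000 = 33674; condensed water 100 °C→T: 62.28(T − 100); water warms: 0.758×4180×(T − 21.1) = 3168.4(T − 21.1)
3230.7 T = 33674 + 6228.2 + 66854 = 106756
T ≈ 33.04 °C (< 100 °C, so full condensation is consistent).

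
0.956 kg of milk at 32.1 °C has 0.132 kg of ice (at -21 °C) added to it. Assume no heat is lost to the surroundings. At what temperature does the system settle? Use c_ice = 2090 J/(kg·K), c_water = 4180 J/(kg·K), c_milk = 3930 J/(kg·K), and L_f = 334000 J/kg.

T_f ≈ 16.4 °C

Let T be the final temperature. ΣQ_i = 0:
ice -21→0 °C: 0.132×2090×21 = 5793.5
  melt ice: 0.132×334000 = 44088
  meltwater 0→T: 0.132×4180×T = 551.76 T
  milk: 3757.1(T − 32.1)
4308.8 T = 120602 − 49881 = 70721
T ≈ 16.41 °C. Since T > 0 °C, the all-ice-melts assumption holds.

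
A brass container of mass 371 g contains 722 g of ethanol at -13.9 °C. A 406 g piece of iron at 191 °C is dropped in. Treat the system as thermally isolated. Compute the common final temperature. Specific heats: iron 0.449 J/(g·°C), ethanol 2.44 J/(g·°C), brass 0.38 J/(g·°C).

T_f ≈ 4.0 °C

Taking heat into each body as positive, Σ m c ΔT = 0:
406·0.449·(T − 191) + 722·2.44·(T − (-13.9)) + 371·0.38·(T − (-13.9)) = 0
182.29(T − 191) + 1761.7(T − (-13.9)) + 140.98(T − (-13.9)) = 0
(182.29 + 1761.7 + 140.98) T = 182.29·191 + 1761.7·(-13.9) + 140.98·(-13.9)
T ≈ 4.02 °C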